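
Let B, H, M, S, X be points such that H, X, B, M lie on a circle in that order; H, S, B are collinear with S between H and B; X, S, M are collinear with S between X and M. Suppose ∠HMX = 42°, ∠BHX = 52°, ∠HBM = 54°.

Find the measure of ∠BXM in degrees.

∠BXM = 32°

1. ∠HBX = 42°  [same arc HX]
2. ∠BXH = 86°  [△HXB]
3. ∠BMH = 94°  [cyclic HXBM, opposite ∠X+∠M]
4. ∠BHM = 32°  [△HBM]
5. ∠BXM = 32°  [same arc BM]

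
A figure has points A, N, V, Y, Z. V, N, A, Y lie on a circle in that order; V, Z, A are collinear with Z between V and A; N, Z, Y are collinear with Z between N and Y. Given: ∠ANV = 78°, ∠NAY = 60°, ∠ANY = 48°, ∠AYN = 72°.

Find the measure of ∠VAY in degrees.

1. ∠AYV = 102°  [cyclic VNAY, opposite ∠N+∠Y]
2. ∠AVY = 48°  [same arc AY]
3. ∠VAY = 30°  [△VAY]

∠VAY = 30°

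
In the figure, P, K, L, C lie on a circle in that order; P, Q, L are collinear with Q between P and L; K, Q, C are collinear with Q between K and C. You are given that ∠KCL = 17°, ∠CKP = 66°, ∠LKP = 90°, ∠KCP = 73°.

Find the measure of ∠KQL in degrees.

1. ∠KPL = 17°  [same arc KL]
2. ∠KQP = 97°  [△PQK]
3. ∠KQL = 83°  [linear pair at Q on PL]

∠KQL = 83°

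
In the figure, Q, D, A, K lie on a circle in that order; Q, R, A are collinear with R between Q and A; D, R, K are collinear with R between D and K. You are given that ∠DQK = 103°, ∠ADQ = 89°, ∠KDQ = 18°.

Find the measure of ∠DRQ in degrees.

1. ∠DKQ = 59°  [△QDK]
2. ∠DAQ = 59°  [same arc QD]
3. ∠AQD = 32°  [△QDA]
4. ∠DRQ = 130°  [△QRD]

∠DRQ = 130°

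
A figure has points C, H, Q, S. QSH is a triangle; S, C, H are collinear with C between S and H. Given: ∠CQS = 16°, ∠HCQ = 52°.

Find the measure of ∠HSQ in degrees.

∠HSQ = 36°

1. ∠QCS = 128°  [linear pair at C on SH]
2. ∠CSQ = 36°  [△QSC]
3. ∠HSQ = 36°  [C on ray SH]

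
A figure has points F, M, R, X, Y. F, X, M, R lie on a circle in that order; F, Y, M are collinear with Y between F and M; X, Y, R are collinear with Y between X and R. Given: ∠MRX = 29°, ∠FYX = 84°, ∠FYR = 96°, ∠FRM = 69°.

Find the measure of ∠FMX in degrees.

1. ∠MFX = 29°  [same arc XM]
2. ∠FXM = 111°  [cyclic FXMR, opposite ∠X+∠R]
3. ∠FMX = 40°  [△FXM]

∠FMX = 40°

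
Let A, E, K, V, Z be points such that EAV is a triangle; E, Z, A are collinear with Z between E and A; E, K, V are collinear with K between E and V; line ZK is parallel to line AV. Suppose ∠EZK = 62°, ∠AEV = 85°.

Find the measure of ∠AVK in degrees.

1. ∠EAV = 62°  [ZK∥AV, corresponding at Z]
2. ∠AVE = 33°  [△EAV]
3. ∠AVK = 33°  [K on ray VE]

∠AVK = 33°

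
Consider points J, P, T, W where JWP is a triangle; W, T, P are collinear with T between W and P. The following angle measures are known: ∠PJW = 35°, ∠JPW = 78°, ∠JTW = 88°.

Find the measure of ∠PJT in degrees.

1. ∠JPT = 78°  [T on ray PW]
2. ∠JTP = 92°  [linear pair at T on WP]
3. ∠PJT = 10°  [△JTP]

∠PJT = 10°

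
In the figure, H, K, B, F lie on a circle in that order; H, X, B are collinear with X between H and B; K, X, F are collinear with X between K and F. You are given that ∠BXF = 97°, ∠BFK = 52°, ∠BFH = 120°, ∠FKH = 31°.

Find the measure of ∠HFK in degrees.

∠HFK = 68°

1. ∠FXH = 83°  [linear pair at X on HB]
2. ∠FBH = 31°  [△BXF]
3. ∠BHF = 29°  [△HBF]
4. ∠HFK = 68°  [△HXF]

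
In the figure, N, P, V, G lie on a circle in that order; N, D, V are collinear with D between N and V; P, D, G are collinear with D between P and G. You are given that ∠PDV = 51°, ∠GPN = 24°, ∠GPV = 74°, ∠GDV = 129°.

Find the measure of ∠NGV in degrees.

1. ∠GVN = 24°  [same arc NG]
2. ∠GNV = 74°  [same arc VG]
3. ∠NGV = 82°  [△NVG]

∠NGV = 82°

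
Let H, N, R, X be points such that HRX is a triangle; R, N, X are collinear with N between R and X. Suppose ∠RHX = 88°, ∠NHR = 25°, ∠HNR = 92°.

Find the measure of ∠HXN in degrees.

∠HXN = 29°

1. ∠HRN = 63°  [△HRN]
2. ∠HRX = 63°  [N on ray RX]
3. ∠HXR = 29°  [△HRX]
4. ∠HXN = 29°  [N on ray XR]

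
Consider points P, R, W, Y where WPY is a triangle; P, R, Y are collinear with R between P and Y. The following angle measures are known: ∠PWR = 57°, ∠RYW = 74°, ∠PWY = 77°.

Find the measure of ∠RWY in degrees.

1. ∠PYW = 74°  [R on ray YP]
2. ∠WPY = 29°  [△WPY]
3. ∠RPW = 29°  [R on ray PY]
4. ∠PRW = 94°  [△WPR]
5. ∠WRY = 86°  [linear pair at R on PY]
6. ∠RWY = 20°  [△WRY]

∠RWY = 20°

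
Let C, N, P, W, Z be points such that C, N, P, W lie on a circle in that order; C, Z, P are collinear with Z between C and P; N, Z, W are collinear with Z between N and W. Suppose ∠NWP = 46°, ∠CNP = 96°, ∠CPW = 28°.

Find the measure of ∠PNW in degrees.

∠PNW = 68°

1. ∠CWP = 84°  [cyclic CNPW, opposite ∠N+∠W]
2. ∠PCW = 68°  [△CPW]
3. ∠PNW = 68°  [same arc PW]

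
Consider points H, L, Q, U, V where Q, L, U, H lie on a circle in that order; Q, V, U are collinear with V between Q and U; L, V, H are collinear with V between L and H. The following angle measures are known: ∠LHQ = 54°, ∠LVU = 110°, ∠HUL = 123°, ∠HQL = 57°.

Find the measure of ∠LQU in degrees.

1. ∠HLQ = 69°  [△QLH]
2. ∠LVQ = 70°  [linear pair at V on QU]
3. ∠LQU = 41°  [△QVL]

∠LQU = 41°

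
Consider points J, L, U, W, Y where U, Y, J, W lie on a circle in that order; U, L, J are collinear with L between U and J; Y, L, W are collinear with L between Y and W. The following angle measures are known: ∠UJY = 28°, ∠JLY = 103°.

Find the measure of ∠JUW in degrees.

∠JUW = 49°

1. ∠UWY = 28°  [same arc UY]
2. ∠ULW = 103°  [vertical angles at L]
3. ∠JUW = 49°  [△ULW]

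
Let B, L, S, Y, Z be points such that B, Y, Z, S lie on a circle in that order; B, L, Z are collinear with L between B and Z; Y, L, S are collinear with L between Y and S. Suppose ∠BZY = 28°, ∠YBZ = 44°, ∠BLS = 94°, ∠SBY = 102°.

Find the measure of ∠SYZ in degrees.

1. ∠YSZ = 44°  [same arc YZ]
2. ∠SZY = 78°  [cyclic BYZS, opposite ∠B+∠Z]
3. ∠SYZ = 58°  [△YZS]

∠SYZ = 58°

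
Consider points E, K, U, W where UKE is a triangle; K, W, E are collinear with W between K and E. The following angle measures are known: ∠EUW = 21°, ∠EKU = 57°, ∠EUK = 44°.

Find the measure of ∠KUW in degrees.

1. ∠KEU = 79°  [△UKE]
2. ∠UKW = 57°  [W on ray KE]
3. ∠UEW = 79°  [W on ray EK]
4. ∠EWU = 80°  [△UWE]
5. ∠KWU = 100°  [linear pair at W on KE]
6. ∠KUW = 23°  [△UKW]

∠KUW = 23°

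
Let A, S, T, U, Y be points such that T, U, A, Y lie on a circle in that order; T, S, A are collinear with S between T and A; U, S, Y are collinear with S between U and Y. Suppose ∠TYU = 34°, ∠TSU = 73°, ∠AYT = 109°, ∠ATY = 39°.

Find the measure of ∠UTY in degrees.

∠UTY = 114°

1. ∠TAY = 32°  [△TAY]
2. ∠TUY = 32°  [same arc TY]
3. ∠UTY = 114°  [△TUY]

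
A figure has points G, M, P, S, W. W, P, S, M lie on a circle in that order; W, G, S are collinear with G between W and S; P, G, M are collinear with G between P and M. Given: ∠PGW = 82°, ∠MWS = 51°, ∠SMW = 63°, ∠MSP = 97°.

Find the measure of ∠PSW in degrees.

1. ∠PGS = 98°  [linear pair at G on WS]
2. ∠MPS = 51°  [same arc SM]
3. ∠PSW = 31°  [△PGS]

∠PSW = 31°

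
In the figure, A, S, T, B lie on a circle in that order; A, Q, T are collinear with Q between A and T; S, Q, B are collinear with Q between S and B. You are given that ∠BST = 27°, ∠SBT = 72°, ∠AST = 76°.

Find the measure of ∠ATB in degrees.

∠ATB = 49°

1. ∠BAT = 27°  [same arc TB]
2. ∠ABT = 104°  [cyclic ASTB, opposite ∠S+∠B]
3. ∠ATB = 49°  [△ATB]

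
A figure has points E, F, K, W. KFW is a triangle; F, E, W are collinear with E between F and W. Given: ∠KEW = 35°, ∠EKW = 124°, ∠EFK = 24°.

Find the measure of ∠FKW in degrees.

1. ∠EWK = 21°  [△KEW]
2. ∠KFW = 24°  [E on ray FW]
3. ∠FWK = 21°  [E on ray WF]
4. ∠FKW = 135°  [△KFW]

∠FKW = 135°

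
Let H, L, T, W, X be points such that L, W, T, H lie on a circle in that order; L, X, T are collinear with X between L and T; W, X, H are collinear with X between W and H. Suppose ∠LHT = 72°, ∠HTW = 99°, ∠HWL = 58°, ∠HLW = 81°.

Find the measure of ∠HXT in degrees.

1. ∠HTL = 58°  [same arc LH]
2. ∠LHW = 41°  [△LWH]
3. ∠HLT = 50°  [△LTH]
4. ∠HXL = 89°  [△LXH]
5. ∠HXT = 91°  [linear pair at X on LT]

∠HXT = 91°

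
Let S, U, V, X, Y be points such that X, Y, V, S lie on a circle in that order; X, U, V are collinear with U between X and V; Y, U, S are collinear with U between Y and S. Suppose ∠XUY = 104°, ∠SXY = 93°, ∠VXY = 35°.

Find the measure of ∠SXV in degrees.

1. ∠SUV = 104°  [vertical angles at U]
2. ∠SYX = 41°  [△XUY]
3. ∠XSY = 46°  [△XYS]
4. ∠SUX = 76°  [linear pair at U on XV]
5. ∠SXV = 58°  [△XUS]

∠SXV = 58°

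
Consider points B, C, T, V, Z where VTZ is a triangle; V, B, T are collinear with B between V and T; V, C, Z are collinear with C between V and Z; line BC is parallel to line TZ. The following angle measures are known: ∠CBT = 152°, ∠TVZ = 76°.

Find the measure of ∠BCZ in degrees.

1. ∠CBV = 28°  [linear pair at B on VT]
2. ∠BVC = 76°  [B on VT, C on VZ]
3. ∠BCV = 76°  [△VBC]
4. ∠BCZ = 104°  [linear pair at C on VZ]

∠BCZ = 104°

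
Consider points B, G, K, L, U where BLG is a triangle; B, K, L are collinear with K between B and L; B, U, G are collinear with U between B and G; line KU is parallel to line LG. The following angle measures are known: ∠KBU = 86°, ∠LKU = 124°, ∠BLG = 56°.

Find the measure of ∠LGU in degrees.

∠LGU = 38°

1. ∠GBL = 86°  [K on BL, U on BG]
2. ∠BGL = 38°  [△BLG]
3. ∠LGU = 38°  [U on ray GB]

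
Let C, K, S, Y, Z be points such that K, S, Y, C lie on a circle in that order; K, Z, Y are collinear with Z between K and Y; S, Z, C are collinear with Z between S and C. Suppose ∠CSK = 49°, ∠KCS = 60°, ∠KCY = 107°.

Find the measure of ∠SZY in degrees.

1. ∠CYK = 49°  [same arc KC]
2. ∠KYS = 60°  [same arc KS]
3. ∠CKY = 24°  [△KYC]
4. ∠CSY = 24°  [same arc YC]
5. ∠SZY = 96°  [△SZY]

∠SZY = 96°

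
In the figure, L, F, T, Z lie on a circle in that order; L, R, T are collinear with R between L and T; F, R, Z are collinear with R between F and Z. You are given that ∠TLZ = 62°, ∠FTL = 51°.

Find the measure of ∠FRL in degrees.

∠FRL = 113°

1. ∠TFZ = 62°  [same arc TZ]
2. ∠FRT = 67°  [△FRT]
3. ∠FRL = 113°  [linear pair at R on LT]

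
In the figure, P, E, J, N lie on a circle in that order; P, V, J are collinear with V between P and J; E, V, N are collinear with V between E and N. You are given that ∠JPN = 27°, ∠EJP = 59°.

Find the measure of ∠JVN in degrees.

1. ∠ENP = 59°  [same arc PE]
2. ∠NVP = 94°  [△PVN]
3. ∠JVN = 86°  [linear pair at V on PJ]

∠JVN = 86°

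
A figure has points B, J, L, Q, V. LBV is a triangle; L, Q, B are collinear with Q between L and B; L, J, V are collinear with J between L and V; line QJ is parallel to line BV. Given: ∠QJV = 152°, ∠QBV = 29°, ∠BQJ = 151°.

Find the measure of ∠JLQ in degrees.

∠JLQ = 123°

1. ∠LJQ = 28°  [linear pair at J on LV]
2. ∠JQL = 29°  [linear pair at Q on LB]
3. ∠JLQ = 123°  [△LQJ]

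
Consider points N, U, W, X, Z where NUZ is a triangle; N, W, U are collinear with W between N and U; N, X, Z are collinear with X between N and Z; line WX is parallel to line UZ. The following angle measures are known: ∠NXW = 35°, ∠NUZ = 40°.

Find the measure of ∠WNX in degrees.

∠WNX = 105°

1. ∠NZU = 35°  [WX∥UZ, corresponding at X]
2. ∠UNZ = 105°  [△NUZ]
3. ∠WNX = 105°  [W on NU, X on NZ]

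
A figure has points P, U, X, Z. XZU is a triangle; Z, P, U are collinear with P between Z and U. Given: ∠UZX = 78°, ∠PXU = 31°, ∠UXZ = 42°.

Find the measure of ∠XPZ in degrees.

∠XPZ = 91°

1. ∠XUZ = 60°  [△XZU]
2. ∠PUX = 60°  [P on ray UZ]
3. ∠UPX = 89°  [△XPU]
4. ∠XPZ = 91°  [linear pair at P on ZU]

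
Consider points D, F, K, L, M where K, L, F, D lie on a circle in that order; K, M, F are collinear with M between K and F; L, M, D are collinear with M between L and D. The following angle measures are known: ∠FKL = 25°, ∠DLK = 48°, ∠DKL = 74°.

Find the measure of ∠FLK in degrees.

1. ∠KDL = 58°  [△KLD]
2. ∠KFL = 58°  [same arc KL]
3. ∠FLK = 97°  [△KLF]

∠FLK = 97°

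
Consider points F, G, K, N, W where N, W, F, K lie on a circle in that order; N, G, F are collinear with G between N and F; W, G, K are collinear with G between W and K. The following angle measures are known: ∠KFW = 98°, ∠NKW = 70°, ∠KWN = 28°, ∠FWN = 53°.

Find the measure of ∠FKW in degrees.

∠FKW = 57°

1. ∠NFW = 70°  [same arc NW]
2. ∠FNW = 57°  [△NWF]
3. ∠FKW = 57°  [same arc WF]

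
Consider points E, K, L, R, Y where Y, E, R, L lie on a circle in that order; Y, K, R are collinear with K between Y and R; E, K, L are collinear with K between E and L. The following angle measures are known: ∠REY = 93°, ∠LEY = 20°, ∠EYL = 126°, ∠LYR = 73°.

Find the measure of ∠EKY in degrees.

∠EKY = 107°

1. ∠ELY = 34°  [△YEL]
2. ∠LER = 73°  [same arc RL]
3. ∠ERY = 34°  [same arc YE]
4. ∠EKR = 73°  [△EKR]
5. ∠EKY = 107°  [linear pair at K on YR]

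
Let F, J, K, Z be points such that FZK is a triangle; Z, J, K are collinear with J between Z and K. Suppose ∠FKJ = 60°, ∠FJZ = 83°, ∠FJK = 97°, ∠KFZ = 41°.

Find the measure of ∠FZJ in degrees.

1. ∠FKZ = 60°  [J on ray KZ]
2. ∠FZK = 79°  [△FZK]
3. ∠FZJ = 79°  [J on ray ZK]

∠FZJ = 79°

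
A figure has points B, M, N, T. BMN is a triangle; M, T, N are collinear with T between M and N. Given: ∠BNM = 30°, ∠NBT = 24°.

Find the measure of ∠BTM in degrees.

∠BTM = 54°

1. ∠BNT = 30°  [T on ray NM]
2. ∠BTN = 126°  [△BTN]
3. ∠BTM = 54°  [linear pair at T on MN]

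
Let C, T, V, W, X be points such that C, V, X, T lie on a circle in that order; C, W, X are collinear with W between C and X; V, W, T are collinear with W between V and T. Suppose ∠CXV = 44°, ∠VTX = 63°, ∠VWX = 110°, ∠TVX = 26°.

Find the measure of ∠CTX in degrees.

1. ∠VCX = 63°  [same arc VX]
2. ∠CVX = 73°  [△CVX]
3. ∠CTX = 107°  [cyclic CVXT, opposite ∠V+∠T]

∠CTX = 107°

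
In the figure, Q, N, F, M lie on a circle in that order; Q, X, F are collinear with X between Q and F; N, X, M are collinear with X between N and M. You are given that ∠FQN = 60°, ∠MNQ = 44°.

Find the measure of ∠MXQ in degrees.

∠MXQ = 104°

1. ∠FMN = 60°  [same arc NF]
2. ∠MFQ = 44°  [same arc QM]
3. ∠FXM = 76°  [△FXM]
4. ∠MXQ = 104°  [linear pair at X on QF]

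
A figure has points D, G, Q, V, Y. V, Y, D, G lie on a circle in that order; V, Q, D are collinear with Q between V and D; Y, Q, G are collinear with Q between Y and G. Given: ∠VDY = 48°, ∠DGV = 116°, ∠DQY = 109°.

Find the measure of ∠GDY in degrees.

∠GDY = 89°

1. ∠DYG = 23°  [△YQD]
2. ∠DYV = 64°  [cyclic VYDG, opposite ∠Y+∠G]
3. ∠DVY = 68°  [△VYD]
4. ∠DGY = 68°  [same arc YD]
5. ∠GDY = 89°  [△YDG]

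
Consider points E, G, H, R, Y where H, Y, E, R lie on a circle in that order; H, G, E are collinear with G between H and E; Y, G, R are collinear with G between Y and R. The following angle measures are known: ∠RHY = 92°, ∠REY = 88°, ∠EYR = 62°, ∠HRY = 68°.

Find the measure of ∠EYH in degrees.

∠EYH = 82°

1. ∠ERY = 30°  [△YER]
2. ∠HEY = 68°  [same arc HY]
3. ∠EHY = 30°  [same arc YE]
4. ∠EYH = 82°  [△HYE]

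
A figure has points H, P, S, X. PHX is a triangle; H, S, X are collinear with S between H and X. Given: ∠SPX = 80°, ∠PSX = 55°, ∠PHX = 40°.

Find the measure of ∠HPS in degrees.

1. ∠HSP = 125°  [linear pair at S on HX]
2. ∠PHS = 40°  [S on ray HX]
3. ∠HPS = 15°  [△PHS]

∠HPS = 15°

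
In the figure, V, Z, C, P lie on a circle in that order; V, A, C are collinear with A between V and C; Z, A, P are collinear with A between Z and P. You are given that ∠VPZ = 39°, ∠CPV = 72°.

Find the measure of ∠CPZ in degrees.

∠CPZ = 33°

1. ∠VCZ = 39°  [same arc VZ]
2. ∠CZV = 108°  [cyclic VZCP, opposite ∠Z+∠P]
3. ∠CVZ = 33°  [△VZC]
4. ∠CPZ = 33°  [same arc ZC]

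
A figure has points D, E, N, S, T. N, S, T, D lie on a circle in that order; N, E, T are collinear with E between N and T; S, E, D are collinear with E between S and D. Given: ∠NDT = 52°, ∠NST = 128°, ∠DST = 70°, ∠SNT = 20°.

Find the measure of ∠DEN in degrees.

1. ∠NTS = 32°  [△NST]
2. ∠DNT = 70°  [same arc TD]
3. ∠NDS = 32°  [same arc NS]
4. ∠DEN = 78°  [△NED]

∠DEN = 78°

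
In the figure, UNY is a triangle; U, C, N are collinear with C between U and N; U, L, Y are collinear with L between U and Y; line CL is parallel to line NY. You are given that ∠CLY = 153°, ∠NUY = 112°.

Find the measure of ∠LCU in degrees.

∠LCU = 41°

1. ∠CLU = 27°  [linear pair at L on UY]
2. ∠CUL = 112°  [C on UN, L on UY]
3. ∠LCU = 41°  [△UCL]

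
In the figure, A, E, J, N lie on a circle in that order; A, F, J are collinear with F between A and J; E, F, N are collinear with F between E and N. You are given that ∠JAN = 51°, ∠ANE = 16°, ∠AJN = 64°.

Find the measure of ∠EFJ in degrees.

∠EFJ = 113°

1. ∠JEN = 51°  [same arc JN]
2. ∠AJE = 16°  [same arc AE]
3. ∠EFJ = 113°  [△EFJ]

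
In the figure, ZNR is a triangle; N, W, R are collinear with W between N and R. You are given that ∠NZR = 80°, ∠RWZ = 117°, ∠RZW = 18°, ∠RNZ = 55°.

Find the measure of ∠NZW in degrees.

∠NZW = 62°

1. ∠NWZ = 63°  [linear pair at W on NR]
2. ∠WNZ = 55°  [W on ray NR]
3. ∠NZW = 62°  [△ZNW]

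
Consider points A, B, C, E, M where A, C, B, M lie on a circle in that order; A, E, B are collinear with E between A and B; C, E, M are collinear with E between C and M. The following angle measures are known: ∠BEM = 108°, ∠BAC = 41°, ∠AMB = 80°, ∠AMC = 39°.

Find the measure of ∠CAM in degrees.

1. ∠AEC = 108°  [vertical angles at E]
2. ∠ACM = 31°  [△AEC]
3. ∠CAM = 110°  [△ACM]

∠CAM = 110°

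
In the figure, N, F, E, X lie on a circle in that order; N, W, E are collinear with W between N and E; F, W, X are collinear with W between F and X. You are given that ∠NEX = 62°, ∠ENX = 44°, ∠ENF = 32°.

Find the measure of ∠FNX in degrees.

∠FNX = 76°

1. ∠EFX = 44°  [same arc EX]
2. ∠EXF = 32°  [same arc FE]
3. ∠FEX = 104°  [△FEX]
4. ∠FNX = 76°  [cyclic NFEX, opposite ∠N+∠E]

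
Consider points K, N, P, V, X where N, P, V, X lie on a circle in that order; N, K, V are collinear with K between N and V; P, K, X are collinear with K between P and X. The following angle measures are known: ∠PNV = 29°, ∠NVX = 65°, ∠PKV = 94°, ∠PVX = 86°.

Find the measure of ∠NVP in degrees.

∠NVP = 21°

1. ∠PXV = 29°  [same arc PV]
2. ∠VPX = 65°  [△PVX]
3. ∠NVP = 21°  [△PKV]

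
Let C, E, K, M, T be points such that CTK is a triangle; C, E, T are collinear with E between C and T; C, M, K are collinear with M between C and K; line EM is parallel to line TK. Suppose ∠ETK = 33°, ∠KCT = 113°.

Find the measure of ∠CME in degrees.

∠CME = 34°

1. ∠CTK = 33°  [E on ray TC]
2. ∠CKT = 34°  [△CTK]
3. ∠CME = 34°  [EM∥TK, corresponding at M]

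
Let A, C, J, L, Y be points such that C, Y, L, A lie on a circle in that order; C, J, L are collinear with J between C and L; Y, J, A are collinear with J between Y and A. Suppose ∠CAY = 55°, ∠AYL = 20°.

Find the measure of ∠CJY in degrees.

∠CJY = 75°

1. ∠CLY = 55°  [same arc CY]
2. ∠LJY = 105°  [△YJL]
3. ∠CJY = 75°  [linear pair at J on CL]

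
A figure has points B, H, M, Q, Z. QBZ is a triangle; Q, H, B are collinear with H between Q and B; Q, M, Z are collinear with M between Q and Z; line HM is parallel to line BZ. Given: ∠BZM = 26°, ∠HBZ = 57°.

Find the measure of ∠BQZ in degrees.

∠BQZ = 97°

1. ∠BZQ = 26°  [M on ray ZQ]
2. ∠QBZ = 57°  [H on ray BQ]
3. ∠BQZ = 97°  [△QBZ]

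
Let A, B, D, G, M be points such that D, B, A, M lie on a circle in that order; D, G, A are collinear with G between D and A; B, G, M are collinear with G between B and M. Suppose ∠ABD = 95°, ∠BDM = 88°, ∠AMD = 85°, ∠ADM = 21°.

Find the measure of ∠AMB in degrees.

∠AMB = 67°

1. ∠BAM = 92°  [cyclic DBAM, opposite ∠D+∠A]
2. ∠ABM = 21°  [same arc AM]
3. ∠AMB = 67°  [△BAM]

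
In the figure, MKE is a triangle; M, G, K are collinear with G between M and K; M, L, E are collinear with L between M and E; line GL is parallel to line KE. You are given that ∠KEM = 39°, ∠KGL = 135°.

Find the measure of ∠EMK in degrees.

1. ∠GLM = 39°  [GL∥KE, corresponding at L]
2. ∠LGM = 45°  [linear pair at G on MK]
3. ∠GML = 96°  [△MGL]
4. ∠EMK = 96°  [G on MK, L on ME]

∠EMK = 96°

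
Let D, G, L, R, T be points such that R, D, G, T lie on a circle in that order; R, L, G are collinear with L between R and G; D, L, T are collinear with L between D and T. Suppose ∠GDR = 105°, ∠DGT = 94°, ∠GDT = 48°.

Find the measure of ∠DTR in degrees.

1. ∠GTR = 75°  [cyclic RDGT, opposite ∠D+∠T]
2. ∠DRT = 86°  [cyclic RDGT, opposite ∠R+∠G]
3. ∠GRT = 48°  [same arc GT]
4. ∠RGT = 57°  [△RGT]
5. ∠RDT = 57°  [same arc RT]
6. ∠DTR = 37°  [△RDT]

∠DTR = 37°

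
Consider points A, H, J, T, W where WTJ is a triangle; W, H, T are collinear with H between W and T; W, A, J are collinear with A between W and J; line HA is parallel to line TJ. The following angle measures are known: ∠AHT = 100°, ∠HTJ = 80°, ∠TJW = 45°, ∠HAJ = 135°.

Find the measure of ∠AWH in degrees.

1. ∠AHW = 80°  [linear pair at H on WT]
2. ∠HAW = 45°  [HA∥TJ, corresponding at A]
3. ∠AWH = 55°  [△WHA]

∠AWH = 55°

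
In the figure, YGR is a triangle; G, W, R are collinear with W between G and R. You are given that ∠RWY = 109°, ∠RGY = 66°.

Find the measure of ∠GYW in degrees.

∠GYW = 43°

1. ∠GWY = 71°  [linear pair at W on GR]
2. ∠WGY = 66°  [W on ray GR]
3. ∠GYW = 43°  [△YGW]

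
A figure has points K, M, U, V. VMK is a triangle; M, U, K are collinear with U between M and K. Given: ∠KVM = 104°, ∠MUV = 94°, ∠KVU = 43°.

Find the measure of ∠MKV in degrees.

1. ∠KUV = 86°  [linear pair at U on MK]
2. ∠UKV = 51°  [△VUK]
3. ∠MKV = 51°  [U on ray KM]

∠MKV = 51°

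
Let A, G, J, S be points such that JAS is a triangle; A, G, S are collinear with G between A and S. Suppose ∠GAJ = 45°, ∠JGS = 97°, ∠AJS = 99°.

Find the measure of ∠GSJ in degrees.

1. ∠JAS = 45°  [G on ray AS]
2. ∠ASJ = 36°  [△JAS]
3. ∠GSJ = 36°  [G on ray SA]

∠GSJ = 36°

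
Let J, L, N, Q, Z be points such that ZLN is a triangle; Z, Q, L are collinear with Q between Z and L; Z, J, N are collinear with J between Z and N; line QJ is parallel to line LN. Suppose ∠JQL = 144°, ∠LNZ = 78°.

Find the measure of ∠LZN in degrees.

1. ∠JQZ = 36°  [linear pair at Q on ZL]
2. ∠QJZ = 78°  [QJ∥LN, corresponding at J]
3. ∠JZQ = 66°  [△ZQJ]
4. ∠LZN = 66°  [Q on ZL, J on ZN]

∠LZN = 66°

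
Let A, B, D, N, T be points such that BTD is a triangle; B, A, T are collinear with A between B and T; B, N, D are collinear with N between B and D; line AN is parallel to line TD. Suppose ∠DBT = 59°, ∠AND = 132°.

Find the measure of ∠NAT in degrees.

∠NAT = 107°

1. ∠ABN = 59°  [A on BT, N on BD]
2. ∠ANB = 48°  [linear pair at N on BD]
3. ∠BAN = 73°  [△BAN]
4. ∠NAT = 107°  [linear pair at A on BT]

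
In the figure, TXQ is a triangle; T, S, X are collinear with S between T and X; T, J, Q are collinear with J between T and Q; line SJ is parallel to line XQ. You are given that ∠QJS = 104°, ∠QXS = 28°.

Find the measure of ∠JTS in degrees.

1. ∠SJT = 76°  [linear pair at J on TQ]
2. ∠QXT = 28°  [S on ray XT]
3. ∠TQX = 76°  [SJ∥XQ, corresponding at J]
4. ∠QTX = 76°  [△TXQ]
5. ∠JTS = 76°  [S on TX, J on TQ]

∠JTS = 76°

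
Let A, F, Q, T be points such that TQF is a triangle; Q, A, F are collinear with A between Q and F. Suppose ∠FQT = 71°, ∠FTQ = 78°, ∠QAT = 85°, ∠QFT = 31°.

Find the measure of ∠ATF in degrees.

∠ATF = 54°

1. ∠FAT = 95°  [linear pair at A on QF]
2. ∠AFT = 31°  [A on ray FQ]
3. ∠ATF = 54°  [△TAF]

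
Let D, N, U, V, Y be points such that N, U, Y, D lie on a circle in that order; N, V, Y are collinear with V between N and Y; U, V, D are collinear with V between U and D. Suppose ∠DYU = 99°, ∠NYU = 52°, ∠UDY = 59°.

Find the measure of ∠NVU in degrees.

1. ∠DUY = 22°  [△UYD]
2. ∠UVY = 106°  [△UVY]
3. ∠NVU = 74°  [linear pair at V on NY]

∠NVU = 74°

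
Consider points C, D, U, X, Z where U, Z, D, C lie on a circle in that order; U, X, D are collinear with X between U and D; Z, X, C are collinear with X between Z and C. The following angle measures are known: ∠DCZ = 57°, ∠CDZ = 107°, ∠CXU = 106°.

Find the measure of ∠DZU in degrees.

∠DZU = 65°

1. ∠DUZ = 57°  [same arc ZD]
2. ∠CZD = 16°  [△ZDC]
3. ∠DXZ = 106°  [vertical angles at X]
4. ∠UDZ = 58°  [△ZXD]
5. ∠DZU = 65°  [△UZD]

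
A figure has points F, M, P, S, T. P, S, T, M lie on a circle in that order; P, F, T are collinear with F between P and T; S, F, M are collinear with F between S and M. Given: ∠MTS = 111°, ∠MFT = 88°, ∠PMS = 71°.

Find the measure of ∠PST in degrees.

1. ∠MPS = 69°  [cyclic PSTM, opposite ∠P+∠T]
2. ∠PFS = 88°  [vertical angles at F]
3. ∠PTS = 71°  [same arc PS]
4. ∠MSP = 40°  [△PSM]
5. ∠SPT = 52°  [△PFS]
6. ∠PST = 57°  [△PST]

∠PST = 57°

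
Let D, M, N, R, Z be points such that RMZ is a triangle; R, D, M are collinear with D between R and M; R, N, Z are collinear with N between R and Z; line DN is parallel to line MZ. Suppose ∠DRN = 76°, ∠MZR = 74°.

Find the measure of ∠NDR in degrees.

1. ∠MRZ = 76°  [D on RM, N on RZ]
2. ∠RMZ = 30°  [△RMZ]
3. ∠NDR = 30°  [DN∥MZ, corresponding at D]

∠NDR = 30°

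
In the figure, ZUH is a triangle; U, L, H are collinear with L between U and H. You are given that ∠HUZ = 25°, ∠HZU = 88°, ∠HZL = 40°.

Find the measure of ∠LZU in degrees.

1. ∠UHZ = 67°  [△ZUH]
2. ∠LUZ = 25°  [L on ray UH]
3. ∠LHZ = 67°  [L on ray HU]
4. ∠HLZ = 73°  [△ZLH]
5. ∠ULZ = 107°  [linear pair at L on UH]
6. ∠LZU = 48°  [△ZUL]

∠LZU = 48°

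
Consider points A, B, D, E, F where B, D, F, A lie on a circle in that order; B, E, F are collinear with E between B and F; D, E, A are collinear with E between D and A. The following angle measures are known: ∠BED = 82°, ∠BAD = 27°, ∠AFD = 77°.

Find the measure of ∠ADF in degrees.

∠ADF = 55°

1. ∠DEF = 98°  [linear pair at E on BF]
2. ∠BFD = 27°  [same arc BD]
3. ∠ADF = 55°  [△DEF]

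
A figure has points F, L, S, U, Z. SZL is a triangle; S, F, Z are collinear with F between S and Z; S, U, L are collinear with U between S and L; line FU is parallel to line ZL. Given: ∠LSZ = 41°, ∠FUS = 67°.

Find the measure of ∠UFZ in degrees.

∠UFZ = 108°

1. ∠FSU = 41°  [F on SZ, U on SL]
2. ∠SFU = 72°  [△SFU]
3. ∠UFZ = 108°  [linear pair at F on SZ]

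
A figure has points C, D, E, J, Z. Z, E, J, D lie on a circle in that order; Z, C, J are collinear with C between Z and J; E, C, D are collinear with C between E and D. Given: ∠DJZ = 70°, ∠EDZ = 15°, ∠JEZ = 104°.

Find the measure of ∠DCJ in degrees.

1. ∠DEZ = 70°  [same arc ZD]
2. ∠EJZ = 15°  [same arc ZE]
3. ∠EZJ = 61°  [△ZEJ]
4. ∠ECZ = 49°  [△ZCE]
5. ∠DCJ = 49°  [vertical angles at C]

∠DCJ = 49°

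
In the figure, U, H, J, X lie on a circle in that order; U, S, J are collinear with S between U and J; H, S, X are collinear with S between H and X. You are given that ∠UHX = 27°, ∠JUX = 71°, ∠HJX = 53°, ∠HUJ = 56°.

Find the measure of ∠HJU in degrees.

∠HJU = 26°

1. ∠HSU = 97°  [△USH]
2. ∠JHX = 71°  [same arc JX]
3. ∠HSJ = 83°  [linear pair at S on UJ]
4. ∠HJU = 26°  [△HSJ]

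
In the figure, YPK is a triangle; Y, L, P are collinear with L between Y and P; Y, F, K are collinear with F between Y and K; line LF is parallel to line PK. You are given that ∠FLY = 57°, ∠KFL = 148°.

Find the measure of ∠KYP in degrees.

1. ∠LFY = 32°  [linear pair at F on YK]
2. ∠FYL = 91°  [△YLF]
3. ∠KYP = 91°  [L on YP, F on YK]

∠KYP = 91°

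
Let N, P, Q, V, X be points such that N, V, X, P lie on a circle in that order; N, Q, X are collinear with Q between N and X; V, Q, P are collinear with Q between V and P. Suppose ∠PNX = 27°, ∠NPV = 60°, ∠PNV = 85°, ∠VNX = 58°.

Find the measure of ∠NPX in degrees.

1. ∠NXV = 60°  [same arc NV]
2. ∠NVX = 62°  [△NVX]
3. ∠NPX = 118°  [cyclic NVXP, opposite ∠V+∠P]

∠NPX = 118°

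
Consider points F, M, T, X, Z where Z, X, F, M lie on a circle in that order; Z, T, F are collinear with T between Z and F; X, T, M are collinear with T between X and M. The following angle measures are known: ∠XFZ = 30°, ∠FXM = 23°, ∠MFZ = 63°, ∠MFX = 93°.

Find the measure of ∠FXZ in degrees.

∠FXZ = 86°

1. ∠FZM = 23°  [same arc FM]
2. ∠FMZ = 94°  [△ZFM]
3. ∠FXZ = 86°  [cyclic ZXFM, opposite ∠X+∠M]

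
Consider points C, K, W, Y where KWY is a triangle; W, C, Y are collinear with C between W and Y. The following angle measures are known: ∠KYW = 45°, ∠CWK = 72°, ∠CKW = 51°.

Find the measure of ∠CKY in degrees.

∠CKY = 12°

1. ∠CYK = 45°  [C on ray YW]
2. ∠KCW = 57°  [△KWC]
3. ∠KCY = 123°  [linear pair at C on WY]
4. ∠CKY = 12°  [△KCY]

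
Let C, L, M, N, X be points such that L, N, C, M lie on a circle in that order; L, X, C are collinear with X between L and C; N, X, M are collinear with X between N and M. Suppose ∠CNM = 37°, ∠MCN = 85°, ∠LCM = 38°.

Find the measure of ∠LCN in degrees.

1. ∠CLM = 37°  [same arc CM]
2. ∠CMN = 58°  [△NCM]
3. ∠CML = 105°  [△LCM]
4. ∠CLN = 58°  [same arc NC]
5. ∠CNL = 75°  [cyclic LNCM, opposite ∠N+∠M]
6. ∠LCN = 47°  [△LNC]

∠LCN = 47°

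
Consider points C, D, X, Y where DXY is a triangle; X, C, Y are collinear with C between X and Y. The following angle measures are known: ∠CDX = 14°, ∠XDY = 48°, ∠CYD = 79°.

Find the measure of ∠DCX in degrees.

1. ∠DYX = 79°  [C on ray YX]
2. ∠DXY = 53°  [△DXY]
3. ∠CXD = 53°  [C on ray XY]
4. ∠DCX = 113°  [△DXC]

∠DCX = 113°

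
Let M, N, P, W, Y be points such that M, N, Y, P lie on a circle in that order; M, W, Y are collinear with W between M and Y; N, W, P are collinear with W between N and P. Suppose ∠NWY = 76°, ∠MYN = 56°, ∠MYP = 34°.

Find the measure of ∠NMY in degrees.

∠NMY = 42°

1. ∠MWN = 104°  [linear pair at W on MY]
2. ∠MNP = 34°  [same arc MP]
3. ∠NMY = 42°  [△MWN]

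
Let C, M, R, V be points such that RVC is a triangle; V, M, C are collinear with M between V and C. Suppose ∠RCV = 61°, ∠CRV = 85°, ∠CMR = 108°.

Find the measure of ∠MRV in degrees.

1. ∠CVR = 34°  [△RVC]
2. ∠RMV = 72°  [linear pair at M on VC]
3. ∠MVR = 34°  [M on ray VC]
4. ∠MRV = 74°  [△RVM]

∠MRV = 74°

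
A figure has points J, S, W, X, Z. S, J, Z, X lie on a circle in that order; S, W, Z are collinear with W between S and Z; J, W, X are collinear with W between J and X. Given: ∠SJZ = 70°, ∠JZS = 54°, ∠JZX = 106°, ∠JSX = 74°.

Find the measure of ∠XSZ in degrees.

1. ∠SXZ = 110°  [cyclic SJZX, opposite ∠J+∠X]
2. ∠JXS = 54°  [same arc SJ]
3. ∠SJX = 52°  [△SJX]
4. ∠SZX = 52°  [same arc SX]
5. ∠XSZ = 18°  [△SZX]

∠XSZ = 18°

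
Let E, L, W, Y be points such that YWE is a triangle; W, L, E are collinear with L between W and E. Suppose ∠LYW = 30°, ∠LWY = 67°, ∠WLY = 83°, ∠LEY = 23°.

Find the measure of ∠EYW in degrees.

1. ∠EWY = 67°  [L on ray WE]
2. ∠WEY = 23°  [L on ray EW]
3. ∠EYW = 90°  [△YWE]

∠EYW = 90°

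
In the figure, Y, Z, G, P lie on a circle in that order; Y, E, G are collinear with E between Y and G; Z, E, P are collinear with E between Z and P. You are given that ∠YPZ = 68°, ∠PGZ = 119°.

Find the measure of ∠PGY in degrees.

∠PGY = 51°

1. ∠PYZ = 61°  [cyclic YZGP, opposite ∠Y+∠G]
2. ∠PZY = 51°  [△YZP]
3. ∠PGY = 51°  [same arc YP]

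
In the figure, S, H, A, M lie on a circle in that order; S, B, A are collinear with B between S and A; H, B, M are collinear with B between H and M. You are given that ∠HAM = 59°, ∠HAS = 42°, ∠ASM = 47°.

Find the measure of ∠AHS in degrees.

∠AHS = 64°

1. ∠AHM = 47°  [same arc AM]
2. ∠AMH = 74°  [△HAM]
3. ∠ASH = 74°  [same arc HA]
4. ∠AHS = 64°  [△SHA]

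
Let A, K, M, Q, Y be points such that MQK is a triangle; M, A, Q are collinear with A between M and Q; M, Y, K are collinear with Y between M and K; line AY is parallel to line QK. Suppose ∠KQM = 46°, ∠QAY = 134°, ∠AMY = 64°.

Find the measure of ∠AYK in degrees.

∠AYK = 110°

1. ∠MAY = 46°  [AY∥QK, corresponding at A]
2. ∠AYM = 70°  [△MAY]
3. ∠AYK = 110°  [linear pair at Y on MK]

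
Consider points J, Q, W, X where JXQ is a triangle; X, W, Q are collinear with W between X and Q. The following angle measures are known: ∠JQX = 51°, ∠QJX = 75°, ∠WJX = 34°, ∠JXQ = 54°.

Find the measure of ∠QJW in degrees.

1. ∠JQW = 51°  [W on ray QX]
2. ∠JXW = 54°  [W on ray XQ]
3. ∠JWX = 92°  [△JXW]
4. ∠JWQ = 88°  [linear pair at W on XQ]
5. ∠QJW = 41°  [△JWQ]

∠QJW = 41°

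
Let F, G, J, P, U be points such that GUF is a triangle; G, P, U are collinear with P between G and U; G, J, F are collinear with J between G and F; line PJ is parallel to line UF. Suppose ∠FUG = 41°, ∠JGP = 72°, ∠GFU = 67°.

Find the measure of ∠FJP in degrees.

∠FJP = 113°

1. ∠GPJ = 41°  [PJ∥UF, corresponding at P]
2. ∠GJP = 67°  [△GPJ]
3. ∠FJP = 113°  [linear pair at J on GF]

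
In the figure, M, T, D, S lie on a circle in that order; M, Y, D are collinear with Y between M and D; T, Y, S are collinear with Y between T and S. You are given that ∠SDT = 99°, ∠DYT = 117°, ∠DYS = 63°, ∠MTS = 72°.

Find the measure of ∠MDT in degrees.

1. ∠SMT = 81°  [cyclic MTDS, opposite ∠M+∠D]
2. ∠MST = 27°  [△MTS]
3. ∠MDT = 27°  [same arc MT]

∠MDT = 27°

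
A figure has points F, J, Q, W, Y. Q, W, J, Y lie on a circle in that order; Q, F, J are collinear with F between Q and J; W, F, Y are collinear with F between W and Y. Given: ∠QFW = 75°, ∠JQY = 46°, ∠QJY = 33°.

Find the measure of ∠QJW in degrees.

1. ∠JFW = 105°  [linear pair at F on QJ]
2. ∠JWY = 46°  [same arc JY]
3. ∠QJW = 29°  [△WFJ]

∠QJW = 29°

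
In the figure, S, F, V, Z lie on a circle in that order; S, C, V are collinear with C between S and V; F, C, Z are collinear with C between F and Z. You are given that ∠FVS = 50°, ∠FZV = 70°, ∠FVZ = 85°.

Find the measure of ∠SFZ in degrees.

∠SFZ = 35°

1. ∠FZS = 50°  [same arc SF]
2. ∠FSZ = 95°  [cyclic SFVZ, opposite ∠S+∠V]
3. ∠SFZ = 35°  [△SFZ]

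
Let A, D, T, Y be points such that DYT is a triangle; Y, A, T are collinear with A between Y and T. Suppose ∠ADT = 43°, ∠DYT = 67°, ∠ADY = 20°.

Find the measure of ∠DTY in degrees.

1. ∠AYD = 67°  [A on ray YT]
2. ∠DAY = 93°  [△DYA]
3. ∠DAT = 87°  [linear pair at A on YT]
4. ∠ATD = 50°  [△DAT]
5. ∠DTY = 50°  [A on ray TY]

∠DTY = 50°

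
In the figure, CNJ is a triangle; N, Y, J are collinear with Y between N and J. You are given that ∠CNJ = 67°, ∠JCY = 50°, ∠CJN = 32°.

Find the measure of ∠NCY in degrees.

∠NCY = 31°

1. ∠CNY = 67°  [Y on ray NJ]
2. ∠CJY = 32°  [Y on ray JN]
3. ∠CYJ = 98°  [△CYJ]
4. ∠CYN = 82°  [linear pair at Y on NJ]
5. ∠NCY = 31°  [△CNY]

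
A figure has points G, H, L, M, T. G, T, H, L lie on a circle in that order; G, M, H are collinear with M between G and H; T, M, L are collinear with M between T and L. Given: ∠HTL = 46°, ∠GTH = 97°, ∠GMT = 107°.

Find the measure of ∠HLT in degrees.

∠HLT = 22°

1. ∠HGL = 46°  [same arc HL]
2. ∠GLH = 83°  [cyclic GTHL, opposite ∠T+∠L]
3. ∠HML = 107°  [vertical angles at M]
4. ∠GHL = 51°  [△GHL]
5. ∠HLT = 22°  [△HML]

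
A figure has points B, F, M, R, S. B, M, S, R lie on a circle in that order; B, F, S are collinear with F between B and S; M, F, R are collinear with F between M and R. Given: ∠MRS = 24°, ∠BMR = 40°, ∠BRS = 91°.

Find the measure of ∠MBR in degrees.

∠MBR = 73°

1. ∠MBS = 24°  [same arc MS]
2. ∠BMS = 89°  [cyclic BMSR, opposite ∠M+∠R]
3. ∠BSM = 67°  [△BMS]
4. ∠BRM = 67°  [same arc BM]
5. ∠MBR = 73°  [△BMR]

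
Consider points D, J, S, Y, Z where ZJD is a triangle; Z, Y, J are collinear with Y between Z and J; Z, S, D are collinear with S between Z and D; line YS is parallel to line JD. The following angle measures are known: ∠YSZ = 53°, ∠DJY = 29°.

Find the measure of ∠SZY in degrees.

∠SZY = 98°

1. ∠JDZ = 53°  [YS∥JD, corresponding at S]
2. ∠DJZ = 29°  [Y on ray JZ]
3. ∠DZJ = 98°  [△ZJD]
4. ∠SZY = 98°  [Y on ZJ, S on ZD]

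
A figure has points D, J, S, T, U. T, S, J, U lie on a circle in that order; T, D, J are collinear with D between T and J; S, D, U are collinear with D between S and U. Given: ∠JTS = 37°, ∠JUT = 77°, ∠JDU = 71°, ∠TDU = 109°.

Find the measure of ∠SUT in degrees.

1. ∠JST = 103°  [cyclic TSJU, opposite ∠S+∠U]
2. ∠SJT = 40°  [△TSJ]
3. ∠SUT = 40°  [same arc TS]

∠SUT = 40°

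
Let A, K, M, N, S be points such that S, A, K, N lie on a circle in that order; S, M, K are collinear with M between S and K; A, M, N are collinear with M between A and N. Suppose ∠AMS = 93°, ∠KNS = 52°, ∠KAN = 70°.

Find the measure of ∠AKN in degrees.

∠AKN = 81°

1. ∠AMK = 87°  [linear pair at M on SK]
2. ∠KAS = 128°  [cyclic SAKN, opposite ∠A+∠N]
3. ∠AKS = 23°  [△AMK]
4. ∠ASK = 29°  [△SAK]
5. ∠ANK = 29°  [same arc AK]
6. ∠AKN = 81°  [△AKN]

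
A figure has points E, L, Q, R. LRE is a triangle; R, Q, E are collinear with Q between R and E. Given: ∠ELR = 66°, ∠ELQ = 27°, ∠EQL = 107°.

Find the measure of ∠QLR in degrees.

1. ∠LEQ = 46°  [△LQE]
2. ∠LQR = 73°  [linear pair at Q on RE]
3. ∠LER = 46°  [Q on ray ER]
4. ∠ERL = 68°  [△LRE]
5. ∠LRQ = 68°  [Q on ray RE]
6. ∠QLR = 39°  [△LRQ]

∠QLR = 39°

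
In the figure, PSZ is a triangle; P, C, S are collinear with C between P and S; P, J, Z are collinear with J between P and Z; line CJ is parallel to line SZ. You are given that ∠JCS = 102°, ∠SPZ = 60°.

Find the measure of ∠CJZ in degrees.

1. ∠JCP = 78°  [linear pair at C on PS]
2. ∠CPJ = 60°  [C on PS, J on PZ]
3. ∠CJP = 42°  [△PCJ]
4. ∠CJZ = 138°  [linear pair at J on PZ]

∠CJZ = 138°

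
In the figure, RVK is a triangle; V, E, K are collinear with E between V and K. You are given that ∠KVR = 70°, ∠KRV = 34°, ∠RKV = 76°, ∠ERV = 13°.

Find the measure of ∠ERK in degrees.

∠ERK = 21°

1. ∠EVR = 70°  [E on ray VK]
2. ∠EKR = 76°  [E on ray KV]
3. ∠REV = 97°  [△RVE]
4. ∠KER = 83°  [linear pair at E on VK]
5. ∠ERK = 21°  [△REK]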